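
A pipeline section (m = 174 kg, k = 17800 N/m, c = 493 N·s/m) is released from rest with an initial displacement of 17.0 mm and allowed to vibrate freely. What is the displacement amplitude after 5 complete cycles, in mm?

0.200 mm

ζ = c/(2√(km)) = 493/(2√(17800 × 174)) = 493/3520 = 0.1401.
Logarithmic decrement δ = 2πζ/√(1 − ζ²) = 2π × 0.1401/√(1 − 0.0196) = 0.8888.
After n cycles, x_n/x₀ = e^(−nδ), so x_5 = 17.0 × e^(−5 × 0.8888) = 17.0 × 0.01175 = 0.1997 mm.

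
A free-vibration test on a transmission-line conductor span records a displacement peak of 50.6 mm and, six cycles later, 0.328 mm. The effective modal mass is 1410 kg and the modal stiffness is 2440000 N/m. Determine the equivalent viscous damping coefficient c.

15500 N·s/m

Logarithmic decrement δ = (1/n)·ln(x₀/x_n) = (1/6)·ln(50.6/0.328) = (1/6)·ln(154.3) = 0.8398.
ζ = δ/√(4π² + δ²) = 0.8398/√(39.48 + 0.705) = 0.8398/6.339 = 0.1325.
c = ζ · 2√(km) = 0.1325 × 2√(2440000 × 1410) = 0.1325 × 117300 = 15540 N·s/m.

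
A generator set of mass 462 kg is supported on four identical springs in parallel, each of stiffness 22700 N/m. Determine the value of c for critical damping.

13000 N·s/m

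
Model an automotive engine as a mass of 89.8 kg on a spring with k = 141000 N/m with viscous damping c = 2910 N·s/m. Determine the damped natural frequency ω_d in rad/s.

36.2 rad/s

ω_n = √(k/m) = √(141000/89.8) = 39.63 rad/s.
Critical damping c_c = 2√(k·m) = 2√(141000 × 89.8) = 7117 N·s/m, so ζ = c/c_c = 2910/7117 = 0.4089.
ω_d = ω_n√(1 − ζ²) = 39.63 × √(1 − 0.167) = 36.16 rad/s.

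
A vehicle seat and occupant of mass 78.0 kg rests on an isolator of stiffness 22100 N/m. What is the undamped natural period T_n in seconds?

0.373 s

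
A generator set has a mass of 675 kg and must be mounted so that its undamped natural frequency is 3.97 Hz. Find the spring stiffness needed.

420000 N/m

ω_n = 2πf_n = 2π × 3.97 = 24.94 rad/s.
k = m·ω_n² = 675 × 24.94² = 675 × 622.2 = 420000 N/m.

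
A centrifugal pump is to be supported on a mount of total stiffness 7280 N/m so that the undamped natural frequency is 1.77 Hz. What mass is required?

58.9 kg

ω_n = 2πf_n = 2π × 1.77 = 11.12 rad/s.
m = k/ω_n² = 7280/11.12² = 7280/123.7 = 58.86 kg.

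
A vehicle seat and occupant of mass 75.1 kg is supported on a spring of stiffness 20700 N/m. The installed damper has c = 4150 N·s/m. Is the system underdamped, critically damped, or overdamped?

overdamped

c_c = 2√(k·m) = 2494 N·s/m; ζ = c/c_c = 4150/2494 = 1.66.
Since ζ > 1 the system is overdamped.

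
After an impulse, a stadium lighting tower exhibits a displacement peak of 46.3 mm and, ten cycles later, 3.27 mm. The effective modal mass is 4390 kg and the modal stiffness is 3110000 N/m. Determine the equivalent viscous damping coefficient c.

Logarithmic decrement δ = (1/n)·ln(x₀/x_n) = (1/10)·ln(46.3/3.27) = (1/10)·ln(14.16) = 0.2650.
ζ = δ/√(4π² + δ²) = 0.2650/√(39.48 + 0.0702) = 0.2650/6.289 = 0.04214.
c = ζ · 2√(km) = 0.04214 × 2√(3110000 × 4390) = 0.04214 × 233700 = 9849 N·s/m.

9850 N·s/m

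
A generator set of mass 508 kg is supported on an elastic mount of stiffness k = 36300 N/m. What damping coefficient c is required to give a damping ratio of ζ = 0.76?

6530 N·s/m

c_c = 2√(k·m) = 2√(36300 × 508) = 8588 N·s/m.
c = ζ·c_c = 0.76 × 8588 = 6527 N·s/m.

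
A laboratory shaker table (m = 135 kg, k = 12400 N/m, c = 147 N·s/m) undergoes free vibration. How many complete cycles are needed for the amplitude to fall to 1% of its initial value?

13 cycles

ζ = c/(2√(km)) = 147/(2√(12400 × 135)) = 147/2588 = 0.05681.
Logarithmic decrement δ = 2πζ/√(1 − ζ²) = 2π × 0.05681/√(1 − 0.00323) = 0.3575.
x_n/x₀ = e^(−nδ) ≤ 0.01; take ln: n ≥ ln(1/0.01)/δ = 4.605/0.3575 = 12.88.
So 13 complete cycles are required.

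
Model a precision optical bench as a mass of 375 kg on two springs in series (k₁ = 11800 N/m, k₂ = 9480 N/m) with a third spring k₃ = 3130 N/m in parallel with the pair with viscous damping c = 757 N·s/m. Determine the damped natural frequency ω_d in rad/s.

Series pair: k_s = k₁k₂/(k₁+k₂) = (11800)(9480)/(11800 + 9480) = 5257 N/m. In parallel with k₃: k_eq = 5257 + 3130 = 8387 N/m.
ω_n = √(k_eq/m) = √(8387/375) = 4.729 rad/s.
Critical damping c_c = 2√(k_eq·m) = 2√(8387 × 375) = 3547 N·s/m, so ζ = c/c_c = 757/3547 = 0.2134.
ω_d = ω_n√(1 − ζ²) = 4.729 × √(1 − 0.0456) = 4.620 rad/s.

4.62 rad/s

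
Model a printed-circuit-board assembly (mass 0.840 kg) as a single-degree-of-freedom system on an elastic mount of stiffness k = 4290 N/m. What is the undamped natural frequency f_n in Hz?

ω_n = √(k/m) = √(4290/0.840) = √5107 = 71.46 rad/s.
f_n = ω_n/(2π) = 71.46/6.283 = 11.37 Hz.

11.4 Hz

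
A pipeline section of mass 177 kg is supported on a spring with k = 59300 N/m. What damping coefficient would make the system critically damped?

6480 N·s/m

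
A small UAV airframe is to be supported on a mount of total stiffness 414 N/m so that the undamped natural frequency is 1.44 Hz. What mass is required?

ω_n = 2πf_n = 2π × 1.44 = 9.048 rad/s.
m = k/ω_n² = 414/9.048² = 414/81.86 = 5.057 kg.

5.06 kg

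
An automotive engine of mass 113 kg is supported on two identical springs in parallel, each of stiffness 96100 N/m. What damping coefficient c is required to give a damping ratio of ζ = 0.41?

3820 N·s/m

Parallel springs add: k_eq = 2 × 96100 = 192200 N/m.
c_c = 2√(k_eq·m) = 2√(192200 × 113) = 9321 N·s/m.
c = ζ·c_c = 0.41 × 9321 = 3821 N·s/m.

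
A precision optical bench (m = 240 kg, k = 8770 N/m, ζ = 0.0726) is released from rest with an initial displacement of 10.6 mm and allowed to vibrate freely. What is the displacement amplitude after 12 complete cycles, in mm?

0.0438 mm

Logarithmic decrement δ = 2πζ/√(1 − ζ²) = 2π × 0.07260/√(1 − 0.00527) = 0.4574.
After n cycles, x_n/x₀ = e^(−nδ), so x_12 = 10.6 × e^(−12 × 0.4574) = 10.6 × 0.004134 = 0.04383 mm.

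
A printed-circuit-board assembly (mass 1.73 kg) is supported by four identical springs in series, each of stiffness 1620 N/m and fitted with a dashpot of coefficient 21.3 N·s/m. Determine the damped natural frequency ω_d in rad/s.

Series springs: 1/k_eq = 4/1620, so k_eq = 1620/4 = 405.0 N/m.
ω_n = √(k_eq/m) = √(405.0/1.73) = 15.30 rad/s.
Critical damping c_c = 2√(k_eq·m) = 2√(405.0 × 1.73) = 52.94 N·s/m, so ζ = c/c_c = 21.3/52.94 = 0.4023.
ω_d = ω_n√(1 − ζ²) = 15.30 × √(1 − 0.162) = 14.01 rad/s.

14.0 rad/s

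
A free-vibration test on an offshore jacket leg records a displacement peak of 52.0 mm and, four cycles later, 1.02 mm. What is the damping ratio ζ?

Logarithmic decrement δ = (1/n)·ln(x₀/x_n) = (1/4)·ln(52.0/1.02) = (1/4)·ln(50.98) = 0.9829.
ζ = δ/√(4π² + δ²) = 0.9829/√(39.48 + 0.966) = 0.9829/6.360 = 0.1545.

0.155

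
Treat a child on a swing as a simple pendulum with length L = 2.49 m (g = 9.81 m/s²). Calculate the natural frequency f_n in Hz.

0.316 Hz

For a simple pendulum ω_n = √(g/L) = √(9.81/2.49) = √3.940 = 1.985 rad/s.
f_n = ω_n/(2π) = 1.985/6.283 = 0.3159 Hz.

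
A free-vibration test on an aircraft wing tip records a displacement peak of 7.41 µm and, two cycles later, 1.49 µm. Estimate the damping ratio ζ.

0.127

Logarithmic decrement δ = (1/n)·ln(x₀/x_n) = (1/2)·ln(7.41/1.49) = (1/2)·ln(4.973) = 0.8020.
ζ = δ/√(4π² + δ²) = 0.8020/√(39.48 + 0.643) = 0.8020/6.334 = 0.1266.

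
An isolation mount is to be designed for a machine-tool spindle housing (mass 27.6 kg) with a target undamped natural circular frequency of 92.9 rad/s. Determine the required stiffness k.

238000 N/m

k = m·ω_n² = 27.6 × 92.90² = 27.6 × 8630 = 238200 N/m.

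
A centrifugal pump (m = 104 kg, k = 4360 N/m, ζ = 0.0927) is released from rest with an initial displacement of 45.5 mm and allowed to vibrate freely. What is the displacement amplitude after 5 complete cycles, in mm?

2.44 mm

Logarithmic decrement δ = 2πζ/√(1 − ζ²) = 2π × 0.09270/√(1 − 0.00859) = 0.5850.
After n cycles, x_n/x₀ = e^(−nδ), so x_5 = 45.5 × e^(−5 × 0.5850) = 45.5 × 0.05367 = 2.442 mm.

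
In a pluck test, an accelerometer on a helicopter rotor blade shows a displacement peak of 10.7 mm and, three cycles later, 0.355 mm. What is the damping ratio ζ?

0.178

Logarithmic decrement δ = (1/n)·ln(x₀/x_n) = (1/3)·ln(10.7/0.355) = (1/3)·ln(30.14) = 1.135.
ζ = δ/√(4π² + δ²) = 1.135/√(39.48 + 1.29) = 1.135/6.385 = 0.1778.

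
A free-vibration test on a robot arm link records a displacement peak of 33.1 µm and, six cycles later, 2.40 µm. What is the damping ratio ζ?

0.0694

Logarithmic decrement δ = (1/n)·ln(x₀/x_n) = (1/6)·ln(33.1/2.40) = (1/6)·ln(13.79) = 0.4373.
ζ = δ/√(4π² + δ²) = 0.4373/√(39.48 + 0.191) = 0.4373/6.298 = 0.06944.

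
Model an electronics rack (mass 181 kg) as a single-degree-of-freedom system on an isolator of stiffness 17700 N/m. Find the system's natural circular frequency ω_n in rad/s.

9.89 rad/s

ω_n = √(k/m) = √(17700/181) = √97.79 = 9.889 rad/s.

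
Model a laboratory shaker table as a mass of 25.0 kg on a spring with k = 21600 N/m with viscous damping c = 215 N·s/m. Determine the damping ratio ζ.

ω_n = √(k/m) = √(21600/25.0) = 29.39 rad/s.
Critical damping c_c = 2√(k·m) = 2√(21600 × 25.0) = 1470 N·s/m, so ζ = c/c_c = 215/1470 = 0.1463.

0.146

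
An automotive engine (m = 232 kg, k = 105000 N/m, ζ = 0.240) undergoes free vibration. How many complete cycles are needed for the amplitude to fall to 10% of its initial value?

2 cycles

Logarithmic decrement δ = 2πζ/√(1 − ζ²) = 2π × 0.2400/√(1 − 0.0576) = 1.553.
x_n/x₀ = e^(−nδ) ≤ 0.1; take ln: n ≥ ln(1/0.1)/δ = 2.303/1.553 = 1.482.
So 2 complete cycles are required.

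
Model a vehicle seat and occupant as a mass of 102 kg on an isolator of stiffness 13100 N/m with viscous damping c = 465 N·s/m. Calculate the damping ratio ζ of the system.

0.201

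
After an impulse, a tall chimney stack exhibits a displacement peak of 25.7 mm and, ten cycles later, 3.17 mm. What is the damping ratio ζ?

0.0333

Logarithmic decrement δ = (1/n)·ln(x₀/x_n) = (1/10)·ln(25.7/3.17) = (1/10)·ln(8.107) = 0.2093.
ζ = δ/√(4π² + δ²) = 0.2093/√(39.48 + 0.0438) = 0.2093/6.287 = 0.03329.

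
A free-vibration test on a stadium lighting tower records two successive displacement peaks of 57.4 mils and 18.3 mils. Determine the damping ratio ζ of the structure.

Logarithmic decrement δ = (1/n)·ln(x₀/x_n) = (1/1)·ln(57.4/18.3) = (1/1)·ln(3.137) = 1.143.
ζ = δ/√(4π² + δ²) = 1.143/√(39.48 + 1.31) = 1.143/6.386 = 0.1790.

0.179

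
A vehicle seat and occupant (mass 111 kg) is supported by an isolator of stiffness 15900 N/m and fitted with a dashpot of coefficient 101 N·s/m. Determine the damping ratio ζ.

0.0380

ω_n = √(k/m) = √(15900/111) = 11.97 rad/s.
Critical damping c_c = 2√(k·m) = 2√(15900 × 111) = 2657 N·s/m, so ζ = c/c_c = 101/2657 = 0.03801.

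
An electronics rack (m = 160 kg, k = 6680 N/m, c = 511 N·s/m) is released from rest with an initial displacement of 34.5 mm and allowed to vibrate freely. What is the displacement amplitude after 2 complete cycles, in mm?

ζ = c/(2√(km)) = 511/(2√(6680 × 160)) = 511/2068 = 0.2471.
Logarithmic decrement δ = 2πζ/√(1 − ζ²) = 2π × 0.2471/√(1 − 0.0611) = 1.603.
After n cycles, x_n/x₀ = e^(−nδ), so x_2 = 34.5 × e^(−2 × 1.603) = 34.5 × 0.04056 = 1.399 mm.

1.40 mm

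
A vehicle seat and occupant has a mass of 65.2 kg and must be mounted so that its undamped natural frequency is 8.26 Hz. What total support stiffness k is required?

ω_n = 2πf_n = 2π × 8.26 = 51.90 rad/s.
k = m·ω_n² = 65.2 × 51.90² = 65.2 × 2694 = 175600 N/m.

176000 N/m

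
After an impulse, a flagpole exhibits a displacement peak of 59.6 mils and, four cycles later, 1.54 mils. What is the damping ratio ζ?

0.144

Logarithmic decrement δ = (1/n)·ln(x₀/x_n) = (1/4)·ln(59.6/1.54) = (1/4)·ln(38.70) = 0.9140.
ζ = δ/√(4π² + δ²) = 0.9140/√(39.48 + 0.835) = 0.9140/6.349 = 0.1439.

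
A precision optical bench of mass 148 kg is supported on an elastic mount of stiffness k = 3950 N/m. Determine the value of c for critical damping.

c_c = 2√(k·m) = 2√(3950 × 148) = 2 × 764.6 = 1529 N·s/m.

1530 N·s/m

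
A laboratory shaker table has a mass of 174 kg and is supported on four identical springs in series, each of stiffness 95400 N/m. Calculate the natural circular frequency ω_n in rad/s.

11.7 rad/s

Series springs: 1/k_eq = 4/95400, so k_eq = 95400/4 = 23850 N/m.
ω_n = √(k_eq/m) = √(23850/174) = √137.1 = 11.71 rad/s.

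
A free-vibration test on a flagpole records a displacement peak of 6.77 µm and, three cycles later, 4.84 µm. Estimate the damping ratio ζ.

0.0178

Logarithmic decrement δ = (1/n)·ln(x₀/x_n) = (1/3)·ln(6.77/4.84) = (1/3)·ln(1.399) = 0.1119.
ζ = δ/√(4π² + δ²) = 0.1119/√(39.48 + 0.0125) = 0.1119/6.284 = 0.01780.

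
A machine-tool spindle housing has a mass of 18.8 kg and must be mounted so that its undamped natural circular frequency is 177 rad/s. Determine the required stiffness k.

k = m·ω_n² = 18.8 × 177.0² = 18.8 × 31330 = 589000 N/m.

589000 N/m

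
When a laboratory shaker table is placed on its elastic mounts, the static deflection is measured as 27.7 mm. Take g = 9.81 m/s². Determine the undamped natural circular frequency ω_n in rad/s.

18.8 rad/s

ω_n = √(g/δ_st) = √(9.81/0.0277) = √354.2 = 18.82 rad/s.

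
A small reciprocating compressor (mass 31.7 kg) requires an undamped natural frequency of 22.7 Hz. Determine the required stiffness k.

645000 N/m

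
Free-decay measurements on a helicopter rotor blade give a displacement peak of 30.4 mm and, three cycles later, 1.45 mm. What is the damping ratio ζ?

0.159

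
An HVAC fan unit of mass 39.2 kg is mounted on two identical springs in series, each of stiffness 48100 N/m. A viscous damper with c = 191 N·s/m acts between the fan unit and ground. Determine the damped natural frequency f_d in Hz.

3.92 Hz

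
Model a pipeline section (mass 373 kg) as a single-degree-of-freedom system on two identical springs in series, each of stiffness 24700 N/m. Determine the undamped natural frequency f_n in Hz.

0.916 Hz

Series springs: 1/k_eq = 2/24700, so k_eq = 24700/2 = 12350 N/m.
ω_n = √(k_eq/m) = √(12350/373) = √33.11 = 5.754 rad/s.
f_n = ω_n/(2π) = 5.754/6.283 = 0.9158 Hz.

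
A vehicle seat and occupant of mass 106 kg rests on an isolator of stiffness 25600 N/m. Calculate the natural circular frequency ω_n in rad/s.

ω_n = √(k/m) = √(25600/106) = √241.5 = 15.54 rad/s.

15.5 rad/s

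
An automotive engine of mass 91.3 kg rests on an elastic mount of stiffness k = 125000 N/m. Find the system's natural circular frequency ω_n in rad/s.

37.0 rad/s

ω_n = √(k/m) = √(125000/91.3) = √1369 = 37.00 rad/s.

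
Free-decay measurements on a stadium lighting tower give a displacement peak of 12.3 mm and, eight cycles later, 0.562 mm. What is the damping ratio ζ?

0.0613

Logarithmic decrement δ = (1/n)·ln(x₀/x_n) = (1/8)·ln(12.3/0.562) = (1/8)·ln(21.89) = 0.3857.
ζ = δ/√(4π² + δ²) = 0.3857/√(39.48 + 0.149) = 0.3857/6.295 = 0.06128.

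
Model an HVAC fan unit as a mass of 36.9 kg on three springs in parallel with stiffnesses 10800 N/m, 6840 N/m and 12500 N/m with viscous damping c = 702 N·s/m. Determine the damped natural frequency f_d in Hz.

4.29 Hz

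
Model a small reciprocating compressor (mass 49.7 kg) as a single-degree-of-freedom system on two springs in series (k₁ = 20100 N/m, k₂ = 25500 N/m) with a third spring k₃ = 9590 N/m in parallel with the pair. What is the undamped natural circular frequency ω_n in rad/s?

20.5 rad/s

Series pair: k_s = k₁k₂/(k₁+k₂) = (20100)(25500)/(20100 + 25500) = 11240 N/m. In parallel with k₃: k_eq = 11240 + 9590 = 20830 N/m.
ω_n = √(k_eq/m) = √(20830/49.7) = √419.1 = 20.47 rad/s.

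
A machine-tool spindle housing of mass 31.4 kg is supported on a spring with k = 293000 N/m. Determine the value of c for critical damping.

c_c = 2√(k·m) = 2√(293000 × 31.4) = 2 × 3033 = 6066 N·s/m.

6070 N·s/m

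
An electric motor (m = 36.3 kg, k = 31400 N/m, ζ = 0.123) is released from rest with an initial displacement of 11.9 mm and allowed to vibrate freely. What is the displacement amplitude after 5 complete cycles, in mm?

0.242 mm

Logarithmic decrement δ = 2πζ/√(1 − ζ²) = 2π × 0.1230/√(1 − 0.0151) = 0.7787.
After n cycles, x_n/x₀ = e^(−nδ), so x_5 = 11.9 × e^(−5 × 0.7787) = 11.9 × 0.02037 = 0.2424 mm.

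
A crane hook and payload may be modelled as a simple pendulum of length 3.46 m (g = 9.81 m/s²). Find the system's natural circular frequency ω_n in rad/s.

1.68 rad/s

For a simple pendulum ω_n = √(g/L) = √(9.81/3.46) = √2.835 = 1.684 rad/s.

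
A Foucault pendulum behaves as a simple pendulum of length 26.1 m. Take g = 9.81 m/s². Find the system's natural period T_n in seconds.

For a simple pendulum ω_n = √(g/L) = √(9.81/26.1) = √0.3759 = 0.6131 rad/s.
T_n = 2π/ω_n = 6.283/0.6131 = 10.25 s.

10.2 s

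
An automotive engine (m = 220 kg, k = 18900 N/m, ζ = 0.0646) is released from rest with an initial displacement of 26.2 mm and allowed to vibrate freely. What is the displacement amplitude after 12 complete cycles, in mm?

Logarithmic decrement δ = 2πζ/√(1 − ζ²) = 2π × 0.06460/√(1 − 0.00417) = 0.4067.
After n cycles, x_n/x₀ = e^(−nδ), so x_12 = 26.2 × e^(−12 × 0.4067) = 26.2 × 0.007590 = 0.1989 mm.

0.199 mm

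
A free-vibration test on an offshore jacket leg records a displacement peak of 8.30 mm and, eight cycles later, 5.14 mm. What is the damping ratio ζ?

0.00953

Logarithmic decrement δ = (1/n)·ln(x₀/x_n) = (1/8)·ln(8.30/5.14) = (1/8)·ln(1.615) = 0.05990.
ζ = δ/√(4π² + δ²) = 0.05990/√(39.48 + 0.00359) = 0.05990/6.283 = 0.009533.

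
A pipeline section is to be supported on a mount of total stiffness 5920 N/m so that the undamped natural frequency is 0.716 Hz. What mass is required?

293 kg

ω_n = 2πf_n = 2π × 0.716 = 4.499 rad/s.
m = k/ω_n² = 5920/4.499² = 5920/20.24 = 292.5 kg.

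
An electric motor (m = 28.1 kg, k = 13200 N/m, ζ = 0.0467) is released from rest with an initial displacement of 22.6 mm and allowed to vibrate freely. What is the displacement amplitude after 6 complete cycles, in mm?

3.88 mm

Logarithmic decrement δ = 2πζ/√(1 − ζ²) = 2π × 0.04670/√(1 − 0.00218) = 0.2937.
After n cycles, x_n/x₀ = e^(−nδ), so x_6 = 22.6 × e^(−6 × 0.2937) = 22.6 × 0.1716 = 3.879 mm.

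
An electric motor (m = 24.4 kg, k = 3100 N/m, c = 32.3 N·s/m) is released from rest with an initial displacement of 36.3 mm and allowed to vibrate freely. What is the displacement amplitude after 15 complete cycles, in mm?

0.142 mm

ζ = c/(2√(km)) = 32.3/(2√(3100 × 24.4)) = 32.3/550.1 = 0.05872.
Logarithmic decrement δ = 2πζ/√(1 − ζ²) = 2π × 0.05872/√(1 − 0.00345) = 0.3696.
After n cycles, x_n/x₀ = e^(−nδ), so x_15 = 36.3 × e^(−15 × 0.3696) = 36.3 × 0.003911 = 0.1420 mm.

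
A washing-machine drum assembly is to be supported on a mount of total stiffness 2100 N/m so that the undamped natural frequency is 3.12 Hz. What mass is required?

5.46 kg

ω_n = 2πf_n = 2π × 3.12 = 19.60 rad/s.
m = k/ω_n² = 2100/19.60² = 2100/384.3 = 5.464 kg.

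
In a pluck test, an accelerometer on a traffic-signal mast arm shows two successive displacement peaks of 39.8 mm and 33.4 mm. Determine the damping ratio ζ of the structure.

0.0279

Logarithmic decrement δ = (1/n)·ln(x₀/x_n) = (1/1)·ln(39.8/33.4) = (1/1)·ln(1.192) = 0.1753.
ζ = δ/√(4π² + δ²) = 0.1753/√(39.48 + 0.0307) = 0.1753/6.286 = 0.02789.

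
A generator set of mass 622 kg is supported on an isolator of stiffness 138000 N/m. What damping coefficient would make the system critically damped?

18500 N·s/m

c_c = 2√(k·m) = 2√(138000 × 622) = 2 × 9265 = 18530 N·s/m.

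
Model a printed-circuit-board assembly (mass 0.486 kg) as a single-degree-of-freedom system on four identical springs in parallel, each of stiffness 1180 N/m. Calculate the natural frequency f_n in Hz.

15.7 Hz

Parallel springs add: k_eq = 4 × 1180 = 4720 N/m.
ω_n = √(k_eq/m) = √(4720/0.486) = √9712 = 98.55 rad/s.
f_n = ω_n/(2π) = 98.55/6.283 = 15.68 Hz.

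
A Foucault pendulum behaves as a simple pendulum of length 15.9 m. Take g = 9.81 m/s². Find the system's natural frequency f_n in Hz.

For a simple pendulum ω_n = √(g/L) = √(9.81/15.9) = √0.6170 = 0.7855 rad/s.
f_n = ω_n/(2π) = 0.7855/6.283 = 0.1250 Hz.

0.125 Hz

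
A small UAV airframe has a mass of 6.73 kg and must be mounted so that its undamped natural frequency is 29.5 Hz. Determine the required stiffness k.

231000 N/m

ω_n = 2πf_n = 2π × 29.5 = 185.4 rad/s.
k = m·ω_n² = 6.73 × 185.4² = 6.73 × 34360 = 231200 N/m.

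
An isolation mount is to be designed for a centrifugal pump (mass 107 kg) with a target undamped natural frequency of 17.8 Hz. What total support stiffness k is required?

1340000 N/m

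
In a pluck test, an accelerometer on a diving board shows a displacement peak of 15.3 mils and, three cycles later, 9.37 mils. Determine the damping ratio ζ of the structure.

0.0260

Logarithmic decrement δ = (1/n)·ln(x₀/x_n) = (1/3)·ln(15.3/9.37) = (1/3)·ln(1.633) = 0.1634.
ζ = δ/√(4π² + δ²) = 0.1634/√(39.48 + 0.0267) = 0.1634/6.285 = 0.02600.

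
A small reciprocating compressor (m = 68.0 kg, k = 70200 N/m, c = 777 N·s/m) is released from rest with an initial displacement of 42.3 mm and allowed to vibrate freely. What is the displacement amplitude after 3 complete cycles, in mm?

1.40 mm

ζ = c/(2√(km)) = 777/(2√(70200 × 68.0)) = 777/4370 = 0.1778.
Logarithmic decrement δ = 2πζ/√(1 − ζ²) = 2π × 0.1778/√(1 − 0.0316) = 1.135.
After n cycles, x_n/x₀ = e^(−nδ), so x_3 = 42.3 × e^(−3 × 1.135) = 42.3 × 0.03317 = 1.403 mm.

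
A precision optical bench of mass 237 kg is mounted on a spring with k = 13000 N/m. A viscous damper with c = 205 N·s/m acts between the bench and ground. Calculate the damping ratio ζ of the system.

0.0584

ω_n = √(k/m) = √(13000/237) = 7.406 rad/s.
Critical damping c_c = 2√(k·m) = 2√(13000 × 237) = 3511 N·s/m, so ζ = c/c_c = 205/3511 = 0.05840.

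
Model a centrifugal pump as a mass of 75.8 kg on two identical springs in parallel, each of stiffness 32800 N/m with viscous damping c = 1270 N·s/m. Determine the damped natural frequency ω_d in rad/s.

28.2 rad/s

Parallel springs add: k_eq = 2 × 32800 = 65600 N/m.
ω_n = √(k_eq/m) = √(65600/75.8) = 29.42 rad/s.
Critical damping c_c = 2√(k_eq·m) = 2√(65600 × 75.8) = 4460 N·s/m, so ζ = c/c_c = 1270/4460 = 0.2848.
ω_d = ω_n√(1 − ζ²) = 29.42 × √(1 − 0.0811) = 28.20 rad/s.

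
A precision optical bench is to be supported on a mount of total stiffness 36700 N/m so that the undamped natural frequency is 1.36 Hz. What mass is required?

503 kg

ω_n = 2πf_n = 2π × 1.36 = 8.545 rad/s.
m = k/ω_n² = 36700/8.545² = 36700/73.02 = 502.6 kg.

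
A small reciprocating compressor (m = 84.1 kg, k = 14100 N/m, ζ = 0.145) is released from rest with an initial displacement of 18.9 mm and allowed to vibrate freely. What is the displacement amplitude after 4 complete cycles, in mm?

Logarithmic decrement δ = 2πζ/√(1 − ζ²) = 2π × 0.1450/√(1 − 0.0210) = 0.9208.
After n cycles, x_n/x₀ = e^(−nδ), so x_4 = 18.9 × e^(−4 × 0.9208) = 18.9 × 0.02514 = 0.4752 mm.

0.475 mm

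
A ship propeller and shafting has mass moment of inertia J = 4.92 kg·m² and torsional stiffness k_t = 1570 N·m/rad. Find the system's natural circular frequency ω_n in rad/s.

17.9 rad/s

ω_n = √(k_t/J) = √(1570/4.92) = √319.1 = 17.86 rad/s.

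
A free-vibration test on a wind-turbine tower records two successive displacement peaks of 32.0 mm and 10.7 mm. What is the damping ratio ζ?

Logarithmic decrement δ = (1/n)·ln(x₀/x_n) = (1/1)·ln(32.0/10.7) = (1/1)·ln(2.991) = 1.095.
ζ = δ/√(4π² + δ²) = 1.095/√(39.48 + 1.20) = 1.095/6.378 = 0.1718.

0.172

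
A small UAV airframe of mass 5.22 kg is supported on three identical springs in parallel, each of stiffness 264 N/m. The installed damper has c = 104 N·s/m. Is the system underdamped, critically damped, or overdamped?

underdamped

Parallel springs add: k_eq = 3 × 264 = 792.0 N/m.
c_c = 2√(k_eq·m) = 128.6 N·s/m; ζ = c/c_c = 104/128.6 = 0.809.
Since ζ < 1 the system is underdamped.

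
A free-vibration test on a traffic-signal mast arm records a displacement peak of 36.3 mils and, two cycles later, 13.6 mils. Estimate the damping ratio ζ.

Logarithmic decrement δ = (1/n)·ln(x₀/x_n) = (1/2)·ln(36.3/13.6) = (1/2)·ln(2.669) = 0.4909.
ζ = δ/√(4π² + δ²) = 0.4909/√(39.48 + 0.241) = 0.4909/6.302 = 0.07789.

0.0779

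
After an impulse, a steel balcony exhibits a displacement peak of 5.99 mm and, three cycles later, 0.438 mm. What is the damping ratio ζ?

Logarithmic decrement δ = (1/n)·ln(x₀/x_n) = (1/3)·ln(5.99/0.438) = (1/3)·ln(13.68) = 0.8719.
ζ = δ/√(4π² + δ²) = 0.8719/√(39.48 + 0.760) = 0.8719/6.343 = 0.1374.

0.137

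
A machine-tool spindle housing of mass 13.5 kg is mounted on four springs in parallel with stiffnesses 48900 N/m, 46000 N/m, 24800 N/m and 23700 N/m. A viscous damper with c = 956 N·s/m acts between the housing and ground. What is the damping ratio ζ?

0.344

Parallel springs add: k_eq = 48900 + 46000 + 24800 + 23700 = 143400 N/m.
ω_n = √(k_eq/m) = √(143400/13.5) = 103.1 rad/s.
Critical damping c_c = 2√(k_eq·m) = 2√(143400 × 13.5) = 2783 N·s/m, so ζ = c/c_c = 956/2783 = 0.3435.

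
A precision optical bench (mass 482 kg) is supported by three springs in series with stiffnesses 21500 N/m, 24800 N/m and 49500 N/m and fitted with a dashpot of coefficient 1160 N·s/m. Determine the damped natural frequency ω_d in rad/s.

Series springs: 1/k_eq = 1/21500 + 1/24800 + 1/49500 = 0.0001070, so k_eq = 9343 N/m.
ω_n = √(k_eq/m) = √(9343/482) = 4.403 rad/s.
Critical damping c_c = 2√(k_eq·m) = 2√(9343 × 482) = 4244 N·s/m, so ζ = c/c_c = 1160/4244 = 0.2733.
ω_d = ω_n√(1 − ζ²) = 4.403 × √(1 − 0.0747) = 4.235 rad/s.

4.23 rad/s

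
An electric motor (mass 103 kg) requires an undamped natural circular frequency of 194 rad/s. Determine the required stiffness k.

3880000 N/m

k = m·ω_n² = 103 × 194.0² = 103 × 37640 = 3877000 N/m.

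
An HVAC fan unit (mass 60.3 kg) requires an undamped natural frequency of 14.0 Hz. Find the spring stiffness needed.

467000 N/m

ω_n = 2πf_n = 2π × 14.0 = 87.96 rad/s.
k = m·ω_n² = 60.3 × 87.96² = 60.3 × 7738 = 466600 N/m.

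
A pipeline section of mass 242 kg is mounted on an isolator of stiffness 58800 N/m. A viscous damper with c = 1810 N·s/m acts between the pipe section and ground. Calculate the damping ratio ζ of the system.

ω_n = √(k/m) = √(58800/242) = 15.59 rad/s.
Critical damping c_c = 2√(k·m) = 2√(58800 × 242) = 7544 N·s/m, so ζ = c/c_c = 1810/7544 = 0.2399.

0.240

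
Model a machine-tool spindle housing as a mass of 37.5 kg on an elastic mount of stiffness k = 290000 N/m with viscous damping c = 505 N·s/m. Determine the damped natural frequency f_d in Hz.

14.0 Hz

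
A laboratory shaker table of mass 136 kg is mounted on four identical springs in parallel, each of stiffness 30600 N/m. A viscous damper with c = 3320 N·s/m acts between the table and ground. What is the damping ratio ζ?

0.407

Parallel springs add: k_eq = 4 × 30600 = 122400 N/m.
ω_n = √(k_eq/m) = √(122400/136) = 30.00 rad/s.
Critical damping c_c = 2√(k_eq·m) = 2√(122400 × 136) = 8160 N·s/m, so ζ = c/c_c = 3320/8160 = 0.4069.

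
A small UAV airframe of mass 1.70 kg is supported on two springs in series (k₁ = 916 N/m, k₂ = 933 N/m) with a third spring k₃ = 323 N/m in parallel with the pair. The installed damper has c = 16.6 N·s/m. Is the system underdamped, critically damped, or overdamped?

underdamped

Series pair: k_s = k₁k₂/(k₁+k₂) = (916)(933)/(916 + 933) = 462.2 N/m. In parallel with k₃: k_eq = 462.2 + 323 = 785.2 N/m.
c_c = 2√(k_eq·m) = 73.07 N·s/m; ζ = c/c_c = 16.6/73.07 = 0.227.
Since ζ < 1 the system is underdamped.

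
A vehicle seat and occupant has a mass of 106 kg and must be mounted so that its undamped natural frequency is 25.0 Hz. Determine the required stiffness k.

2620000 N/m

ω_n = 2πf_n = 2π × 25.0 = 157.1 rad/s.
k = m·ω_n² = 106 × 157.1² = 106 × 24670 = 2615000 N/m.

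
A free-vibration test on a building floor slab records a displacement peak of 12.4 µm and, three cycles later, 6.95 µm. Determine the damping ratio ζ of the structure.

0.0307

Logarithmic decrement δ = (1/n)·ln(x₀/x_n) = (1/3)·ln(12.4/6.95) = (1/3)·ln(1.784) = 0.1930.
ζ = δ/√(4π² + δ²) = 0.1930/√(39.48 + 0.0372) = 0.1930/6.286 = 0.03070.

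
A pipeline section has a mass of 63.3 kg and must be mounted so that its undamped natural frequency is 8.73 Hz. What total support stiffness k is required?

ω_n = 2πf_n = 2π × 8.73 = 54.85 rad/s.
k = m·ω_n² = 63.3 × 54.85² = 63.3 × 3009 = 190500 N/m.

190000 N/m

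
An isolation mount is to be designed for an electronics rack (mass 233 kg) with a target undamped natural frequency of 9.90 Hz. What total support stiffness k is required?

ω_n = 2πf_n = 2π × 9.90 = 62.20 rad/s.
k = m·ω_n² = 233 × 62.20² = 233 × 3869 = 901500 N/m.

902000 N/m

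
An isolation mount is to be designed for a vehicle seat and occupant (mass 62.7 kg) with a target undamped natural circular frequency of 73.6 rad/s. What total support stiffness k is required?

340000 N/m

k = m·ω_n² = 62.7 × 73.60² = 62.7 × 5417 = 339600 N/m.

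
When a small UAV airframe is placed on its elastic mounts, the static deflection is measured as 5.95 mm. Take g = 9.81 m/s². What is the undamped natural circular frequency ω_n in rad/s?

40.6 rad/s

ω_n = √(g/δ_st) = √(9.81/0.00595) = √1649 = 40.60 rad/s.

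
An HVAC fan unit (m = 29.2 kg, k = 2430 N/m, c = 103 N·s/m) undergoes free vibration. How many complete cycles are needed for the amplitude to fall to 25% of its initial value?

2 cycles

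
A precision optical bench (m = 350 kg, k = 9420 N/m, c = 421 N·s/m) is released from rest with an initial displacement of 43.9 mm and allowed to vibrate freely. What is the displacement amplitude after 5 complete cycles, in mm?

ζ = c/(2√(km)) = 421/(2√(9420 × 350)) = 421/3632 = 0.1159.
Logarithmic decrement δ = 2πζ/√(1 − ζ²) = 2π × 0.1159/√(1 − 0.0134) = 0.7333.
After n cycles, x_n/x₀ = e^(−nδ), so x_5 = 43.9 × e^(−5 × 0.7333) = 43.9 × 0.02556 = 1.122 mm.

1.12 mm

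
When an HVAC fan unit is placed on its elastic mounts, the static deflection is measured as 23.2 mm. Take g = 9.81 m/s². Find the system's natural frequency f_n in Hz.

3.27 Hz

ω_n = √(g/δ_st) = √(9.81/0.0232) = √422.8 = 20.56 rad/s.
f_n = ω_n/(2π) = 20.56/6.283 = 3.273 Hz.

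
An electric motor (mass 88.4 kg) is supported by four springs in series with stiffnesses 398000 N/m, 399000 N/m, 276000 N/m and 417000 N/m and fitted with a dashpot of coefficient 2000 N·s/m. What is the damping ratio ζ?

0.353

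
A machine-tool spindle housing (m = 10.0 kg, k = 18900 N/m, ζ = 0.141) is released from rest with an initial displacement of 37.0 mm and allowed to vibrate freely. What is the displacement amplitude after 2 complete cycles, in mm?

6.18 mm

Logarithmic decrement δ = 2πζ/√(1 − ζ²) = 2π × 0.1410/√(1 − 0.0199) = 0.8949.
After n cycles, x_n/x₀ = e^(−nδ), so x_2 = 37.0 × e^(−2 × 0.8949) = 37.0 × 0.1670 = 6.179 mm.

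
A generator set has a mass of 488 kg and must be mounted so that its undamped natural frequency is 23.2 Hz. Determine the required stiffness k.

ω_n = 2πf_n = 2π × 23.2 = 145.8 rad/s.
k = m·ω_n² = 488 × 145.8² = 488 × 21250 = 10370000 N/m.

10400000 N/m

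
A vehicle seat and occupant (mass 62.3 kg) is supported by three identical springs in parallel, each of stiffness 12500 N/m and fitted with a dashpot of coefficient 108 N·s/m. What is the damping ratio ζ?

0.0353

Parallel springs add: k_eq = 3 × 12500 = 37500 N/m.
ω_n = √(k_eq/m) = √(37500/62.3) = 24.53 rad/s.
Critical damping c_c = 2√(k_eq·m) = 2√(37500 × 62.3) = 3057 N·s/m, so ζ = c/c_c = 108/3057 = 0.03533.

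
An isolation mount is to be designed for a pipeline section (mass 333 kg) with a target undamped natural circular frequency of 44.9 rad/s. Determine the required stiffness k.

671000 N/m

k = m·ω_n² = 333 × 44.90² = 333 × 2016 = 671300 N/m.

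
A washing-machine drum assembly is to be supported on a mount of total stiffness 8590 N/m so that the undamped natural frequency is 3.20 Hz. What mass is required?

ω_n = 2πf_n = 2π × 3.20 = 20.11 rad/s.
m = k/ω_n² = 8590/20.11² = 8590/404.3 = 21.25 kg.

21.2 kg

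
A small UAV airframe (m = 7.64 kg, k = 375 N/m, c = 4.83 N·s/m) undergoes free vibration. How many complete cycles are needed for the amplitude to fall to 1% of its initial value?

ζ = c/(2√(km)) = 4.83/(2√(375 × 7.64)) = 4.83/107.1 = 0.04512.
Logarithmic decrement δ = 2πζ/√(1 − ζ²) = 2π × 0.04512/√(1 − 0.00204) = 0.2838.
x_n/x₀ = e^(−nδ) ≤ 0.01; take ln: n ≥ ln(1/0.01)/δ = 4.605/0.2838 = 16.23.
So 17 complete cycles are required.

17 cycles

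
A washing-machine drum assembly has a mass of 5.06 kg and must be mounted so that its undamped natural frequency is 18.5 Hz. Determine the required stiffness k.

68400 N/m

ω_n = 2πf_n = 2π × 18.5 = 116.2 rad/s.
k = m·ω_n² = 5.06 × 116.2² = 5.06 × 13510 = 68370 N/m.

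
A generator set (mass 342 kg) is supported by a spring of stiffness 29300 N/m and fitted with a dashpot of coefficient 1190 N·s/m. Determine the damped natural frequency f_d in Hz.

ω_n = √(k/m) = √(29300/342) = 9.256 rad/s.
Critical damping c_c = 2√(k·m) = 2√(29300 × 342) = 6331 N·s/m, so ζ = c/c_c = 1190/6331 = 0.1880.
ω_d = ω_n√(1 − ζ²) = 9.256 × √(1 − 0.0353) = 9.091 rad/s.
f_d = ω_d/(2π) = 1.447 Hz.

1.45 Hz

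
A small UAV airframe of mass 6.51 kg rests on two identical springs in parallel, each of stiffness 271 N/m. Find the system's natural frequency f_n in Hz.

Parallel springs add: k_eq = 2 × 271 = 542.0 N/m.
ω_n = √(k_eq/m) = √(542.0/6.51) = √83.26 = 9.125 rad/s.
f_n = ω_n/(2π) = 9.125/6.283 = 1.452 Hz.

1.45 Hz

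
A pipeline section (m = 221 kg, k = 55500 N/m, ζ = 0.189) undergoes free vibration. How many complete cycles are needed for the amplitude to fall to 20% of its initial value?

2 cycles

Logarithmic decrement δ = 2πζ/√(1 − ζ²) = 2π × 0.1890/√(1 − 0.0357) = 1.209.
x_n/x₀ = e^(−nδ) ≤ 0.2; take ln: n ≥ ln(1/0.2)/δ = 1.609/1.209 = 1.331.
So 2 complete cycles are required.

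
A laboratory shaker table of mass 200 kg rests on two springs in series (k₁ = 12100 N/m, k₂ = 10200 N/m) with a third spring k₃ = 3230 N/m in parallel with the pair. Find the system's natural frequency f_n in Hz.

1.05 Hz

Series pair: k_s = k₁k₂/(k₁+k₂) = (12100)(10200)/(12100 + 10200) = 5535 N/m. In parallel with k₃: k_eq = 5535 + 3230 = 8765 N/m.
ω_n = √(k_eq/m) = √(8765/200) = √43.82 = 6.620 rad/s.
f_n = ω_n/(2π) = 6.620/6.283 = 1.054 Hz.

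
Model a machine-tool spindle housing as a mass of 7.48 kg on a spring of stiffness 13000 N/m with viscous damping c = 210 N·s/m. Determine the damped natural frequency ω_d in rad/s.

39.3 rad/s

ω_n = √(k/m) = √(13000/7.48) = 41.69 rad/s.
Critical damping c_c = 2√(k·m) = 2√(13000 × 7.48) = 623.7 N·s/m, so ζ = c/c_c = 210/623.7 = 0.3367.
ω_d = ω_n√(1 − ζ²) = 41.69 × √(1 − 0.113) = 39.25 rad/s.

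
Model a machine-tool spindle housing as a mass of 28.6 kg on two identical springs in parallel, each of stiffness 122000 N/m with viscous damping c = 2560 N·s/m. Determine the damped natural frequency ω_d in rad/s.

Parallel springs add: k_eq = 2 × 122000 = 244000 N/m.
ω_n = √(k_eq/m) = √(244000/28.6) = 92.37 rad/s.
Critical damping c_c = 2√(k_eq·m) = 2√(244000 × 28.6) = 5283 N·s/m, so ζ = c/c_c = 2560/5283 = 0.4845.
ω_d = ω_n√(1 − ζ²) = 92.37 × √(1 − 0.235) = 80.80 rad/s.

80.8 rad/s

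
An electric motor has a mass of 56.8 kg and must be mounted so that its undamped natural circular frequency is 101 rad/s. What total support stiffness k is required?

k = m·ω_n² = 56.8 × 101.0² = 56.8 × 10200 = 579400 N/m.

579000 N/m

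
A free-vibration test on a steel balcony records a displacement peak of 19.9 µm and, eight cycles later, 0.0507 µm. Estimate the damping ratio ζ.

Logarithmic decrement δ = (1/n)·ln(x₀/x_n) = (1/8)·ln(19.9/0.0507) = (1/8)·ln(392.5) = 0.7466.
ζ = δ/√(4π² + δ²) = 0.7466/√(39.48 + 0.557) = 0.7466/6.327 = 0.1180.

0.118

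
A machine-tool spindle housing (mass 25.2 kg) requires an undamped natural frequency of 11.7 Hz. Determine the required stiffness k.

ω_n = 2πf_n = 2π × 11.7 = 73.51 rad/s.
k = m·ω_n² = 25.2 × 73.51² = 25.2 × 5404 = 136200 N/m.

136000 N/m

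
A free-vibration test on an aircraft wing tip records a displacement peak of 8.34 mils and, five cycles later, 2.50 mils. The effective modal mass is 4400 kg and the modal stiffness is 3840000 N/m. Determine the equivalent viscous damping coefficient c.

Logarithmic decrement δ = (1/n)·ln(x₀/x_n) = (1/5)·ln(8.34/2.50) = (1/5)·ln(3.336) = 0.2410.
ζ = δ/√(4π² + δ²) = 0.2410/√(39.48 + 0.0581) = 0.2410/6.288 = 0.03832.
c = ζ · 2√(km) = 0.03832 × 2√(3840000 × 4400) = 0.03832 × 260000 = 9962 N·s/m.

9960 N·s/m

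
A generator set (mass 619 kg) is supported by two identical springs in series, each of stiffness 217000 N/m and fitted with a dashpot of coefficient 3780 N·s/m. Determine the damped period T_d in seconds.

0.488 s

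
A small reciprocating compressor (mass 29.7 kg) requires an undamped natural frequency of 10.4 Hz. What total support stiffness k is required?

ω_n = 2πf_n = 2π × 10.4 = 65.35 rad/s.
k = m·ω_n² = 29.7 × 65.35² = 29.7 × 4270 = 126800 N/m.

127000 N/m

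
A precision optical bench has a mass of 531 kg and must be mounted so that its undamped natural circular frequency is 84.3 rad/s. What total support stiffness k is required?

k = m·ω_n² = 531 × 84.30² = 531 × 7106 = 3774000 N/m.

3770000 N/m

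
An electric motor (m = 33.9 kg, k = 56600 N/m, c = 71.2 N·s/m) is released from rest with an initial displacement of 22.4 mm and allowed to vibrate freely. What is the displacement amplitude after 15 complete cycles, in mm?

ζ = c/(2√(km)) = 71.2/(2√(56600 × 33.9)) = 71.2/2770 = 0.02570.
Logarithmic decrement δ = 2πζ/√(1 − ζ²) = 2π × 0.02570/√(1 − 0.000661) = 0.1615.
After n cycles, x_n/x₀ = e^(−nδ), so x_15 = 22.4 × e^(−15 × 0.1615) = 22.4 × 0.08865 = 1.986 mm.

1.99 mm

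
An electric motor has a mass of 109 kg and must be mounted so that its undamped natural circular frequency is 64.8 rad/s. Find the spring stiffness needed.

k = m·ω_n² = 109 × 64.80² = 109 × 4199 = 457700 N/m.

458000 N/m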